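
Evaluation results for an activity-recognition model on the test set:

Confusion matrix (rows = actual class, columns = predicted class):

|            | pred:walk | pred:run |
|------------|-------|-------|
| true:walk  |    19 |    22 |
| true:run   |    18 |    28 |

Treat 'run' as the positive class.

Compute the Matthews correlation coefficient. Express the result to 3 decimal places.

0.073

MCC = (TP·TN − FP·FN) / √((TP+FP)(TP+FN)(TN+FP)(TN+FN))
Numerator = 28·19 − 22·18 = 136
Denominator = √(50·46·41·37) = √3489100 = 1867.9133
MCC = 136 / 1867.9133 = 0.073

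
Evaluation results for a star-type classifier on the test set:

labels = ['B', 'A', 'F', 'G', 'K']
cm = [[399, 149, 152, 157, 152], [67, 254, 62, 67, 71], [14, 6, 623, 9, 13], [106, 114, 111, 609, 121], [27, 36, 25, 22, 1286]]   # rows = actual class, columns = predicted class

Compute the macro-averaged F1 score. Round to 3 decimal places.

Per-class F1 score (2·TP/(2·TP+FP+FN)):
  B: TP=399, FP=67+14+106+27=214, FN=149+152+157+152=610 → 798/1622 = 0.4920
  A: TP=254, FP=149+6+114+36=305, FN=67+62+67+71=267 → 508/1080 = 0.4704
  F: TP=623, FP=152+62+111+25=350, FN=14+6+9+13=42 → 1246/1638 = 0.7607
  G: TP=609, FP=157+67+9+22=255, FN=106+114+111+121=452 → 1218/1925 = 0.6327
  K: TP=1286, FP=152+71+13+121=357, FN=27+36+25+22=110 → 2572/3039 = 0.8463
Macro-F1 score = mean = (0.4920 + 0.4704 + 0.7607 + 0.6327 + 0.8463) / 5 = 0.640

0.640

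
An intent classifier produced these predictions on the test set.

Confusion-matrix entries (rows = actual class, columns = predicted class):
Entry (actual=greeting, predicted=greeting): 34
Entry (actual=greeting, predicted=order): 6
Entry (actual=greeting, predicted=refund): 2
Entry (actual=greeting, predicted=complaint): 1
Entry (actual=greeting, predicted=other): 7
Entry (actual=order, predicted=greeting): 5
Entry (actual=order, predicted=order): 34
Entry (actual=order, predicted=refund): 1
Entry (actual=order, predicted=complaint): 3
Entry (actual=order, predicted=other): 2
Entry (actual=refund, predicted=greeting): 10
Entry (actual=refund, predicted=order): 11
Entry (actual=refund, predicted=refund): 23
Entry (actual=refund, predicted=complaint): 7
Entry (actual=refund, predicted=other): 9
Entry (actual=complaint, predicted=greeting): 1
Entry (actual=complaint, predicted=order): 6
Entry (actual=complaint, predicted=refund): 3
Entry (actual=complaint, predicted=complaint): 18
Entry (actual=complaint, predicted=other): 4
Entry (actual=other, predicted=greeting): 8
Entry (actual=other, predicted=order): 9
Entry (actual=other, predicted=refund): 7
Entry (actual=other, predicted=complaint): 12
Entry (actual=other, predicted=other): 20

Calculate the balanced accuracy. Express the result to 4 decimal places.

Balanced accuracy = mean of per-class recall.
  greeting: recall = 34/50 = 0.68000
  order: recall = 34/45 = 0.75556
  refund: recall = 23/60 = 0.38333
  complaint: recall = 18/32 = 0.56250
  other: recall = 20/56 = 0.35714
Mean = (0.68000 + 0.75556 + 0.38333 + 0.56250 + 0.35714) / 5 = 0.5477

0.5477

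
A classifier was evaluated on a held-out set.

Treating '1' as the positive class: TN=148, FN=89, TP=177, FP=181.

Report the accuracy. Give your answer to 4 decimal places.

0.5462

Accuracy = (TP+TN)/N = (177+148)/595 = 0.5462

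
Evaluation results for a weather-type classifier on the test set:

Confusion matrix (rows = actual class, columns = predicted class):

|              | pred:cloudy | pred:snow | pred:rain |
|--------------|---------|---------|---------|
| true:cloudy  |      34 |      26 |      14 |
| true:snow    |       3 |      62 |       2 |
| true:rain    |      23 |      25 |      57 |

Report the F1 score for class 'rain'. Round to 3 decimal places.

0.640

Treat 'rain' as positive and all other classes as negative.
F1 score = 2·TP/(2·TP+FP+FN).
rain: TP=57, FP=14+2=16, FN=23+25=48 → 114/178 = 0.6404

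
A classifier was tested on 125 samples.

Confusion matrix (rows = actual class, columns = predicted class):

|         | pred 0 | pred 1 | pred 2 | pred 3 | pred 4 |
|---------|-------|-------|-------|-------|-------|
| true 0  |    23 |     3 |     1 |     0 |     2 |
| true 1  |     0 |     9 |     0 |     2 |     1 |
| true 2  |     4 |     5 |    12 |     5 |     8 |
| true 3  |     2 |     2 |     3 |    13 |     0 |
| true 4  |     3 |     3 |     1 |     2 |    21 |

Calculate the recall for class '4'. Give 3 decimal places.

Treat '4' as positive and all other classes as negative.
recall = TP/(TP+FN).
4: TP=21, FN=3+3+1+2=9 → 21/30 = 0.7000

0.700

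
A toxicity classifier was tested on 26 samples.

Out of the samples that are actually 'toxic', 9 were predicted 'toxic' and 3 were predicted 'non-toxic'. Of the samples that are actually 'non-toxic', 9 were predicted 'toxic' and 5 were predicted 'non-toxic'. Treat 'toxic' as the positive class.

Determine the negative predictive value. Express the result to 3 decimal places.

NPV = TN/(TN+FN) = 5/(5+3) = 0.625

0.625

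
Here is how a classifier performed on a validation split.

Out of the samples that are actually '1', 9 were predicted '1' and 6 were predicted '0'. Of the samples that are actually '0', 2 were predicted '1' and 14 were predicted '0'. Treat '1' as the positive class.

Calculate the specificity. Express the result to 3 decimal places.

0.875

Specificity = TN/(TN+FP) = 14/(14+2) = 0.875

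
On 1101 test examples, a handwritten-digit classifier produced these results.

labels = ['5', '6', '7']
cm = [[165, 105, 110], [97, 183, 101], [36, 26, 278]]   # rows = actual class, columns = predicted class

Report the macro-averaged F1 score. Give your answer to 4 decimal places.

0.5613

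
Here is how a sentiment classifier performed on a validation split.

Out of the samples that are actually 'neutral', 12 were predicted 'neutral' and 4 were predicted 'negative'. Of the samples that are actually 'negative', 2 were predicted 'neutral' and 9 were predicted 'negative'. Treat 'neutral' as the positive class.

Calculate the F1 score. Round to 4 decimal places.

0.8000

Precision = TP/(TP+FP) = 12/14 = 0.8571
Recall = TP/(TP+FN) = 12/16 = 0.7500
F1 = 2·TP/(2·TP+FP+FN) = 24/30 = 0.8000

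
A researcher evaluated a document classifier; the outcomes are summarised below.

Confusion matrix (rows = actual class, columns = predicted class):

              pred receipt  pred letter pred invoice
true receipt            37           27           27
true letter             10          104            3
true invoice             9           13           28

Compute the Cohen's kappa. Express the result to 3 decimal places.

Observed agreement pₒ = trace/N = 169/258 = 0.6550
Expected agreement pₑ = Σ (rowᵢ·colᵢ)/N² = (91·56 + 117·144 + 50·58)/258² = 0.3732
κ = (pₒ − pₑ)/(1 − pₑ) = (0.6550 − 0.3732)/(1 − 0.3732) = 0.450

0.450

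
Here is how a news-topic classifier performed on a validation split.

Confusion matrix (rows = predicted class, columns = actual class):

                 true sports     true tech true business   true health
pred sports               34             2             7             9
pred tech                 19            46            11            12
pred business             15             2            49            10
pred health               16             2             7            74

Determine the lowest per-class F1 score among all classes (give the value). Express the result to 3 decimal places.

0.500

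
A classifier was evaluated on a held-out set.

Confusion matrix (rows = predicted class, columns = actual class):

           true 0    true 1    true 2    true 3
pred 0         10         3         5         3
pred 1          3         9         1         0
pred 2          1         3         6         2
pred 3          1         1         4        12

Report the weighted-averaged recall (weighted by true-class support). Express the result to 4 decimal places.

0.5781

Per-class recall (TP/(TP+FN)):
  0: TP=10, FN=3+1+1=5 → 10/15 = 0.66667
  1: TP=9, FN=3+3+1=7 → 9/16 = 0.56250
  2: TP=6, FN=5+1+4=10 → 6/16 = 0.37500
  3: TP=12, FN=3+0+2=5 → 12/17 = 0.70588
Weighted-recall = Σ (supportᵢ/N)·recallᵢ with N=64: (15/64)·0.66667 + (16/64)·0.56250 + (16/64)·0.37500 + (17/64)·0.70588 = 0.5781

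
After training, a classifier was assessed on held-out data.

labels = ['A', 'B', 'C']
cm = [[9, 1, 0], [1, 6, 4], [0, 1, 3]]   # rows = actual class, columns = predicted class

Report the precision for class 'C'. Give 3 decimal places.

Take TP from the diagonal, FP from the rest of the 'C' prediction marginal, FN from the rest of the 'C' actual marginal.
precision = TP/(TP+FP).
C: TP=3, FP=0+4=4 → 3/7 = 0.4286

0.429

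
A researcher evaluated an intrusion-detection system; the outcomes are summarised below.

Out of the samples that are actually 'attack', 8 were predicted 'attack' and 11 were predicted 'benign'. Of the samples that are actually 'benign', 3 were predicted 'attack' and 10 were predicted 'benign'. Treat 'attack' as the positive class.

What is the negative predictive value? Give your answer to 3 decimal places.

0.476

NPV = TN/(TN+FN) = 10/(10+11) = 0.476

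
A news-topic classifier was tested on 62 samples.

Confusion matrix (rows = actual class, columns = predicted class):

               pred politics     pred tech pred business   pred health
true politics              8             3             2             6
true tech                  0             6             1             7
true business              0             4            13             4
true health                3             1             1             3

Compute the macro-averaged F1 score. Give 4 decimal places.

0.4651

Per-class F1 score (2·TP/(2·TP+FP+FN)):
  politics: TP=8, FP=0+0+3=3, FN=3+2+6=11 → 16/30 = 0.53333
  tech: TP=6, FP=3+4+1=8, FN=0+1+7=8 → 12/28 = 0.42857
  business: TP=13, FP=2+1+1=4, FN=0+4+4=8 → 26/38 = 0.68421
  health: TP=3, FP=6+7+4=17, FN=3+1+1=5 → 6/28 = 0.21429
Macro-F1 score = mean = (0.53333 + 0.42857 + 0.68421 + 0.21429) / 4 = 0.4651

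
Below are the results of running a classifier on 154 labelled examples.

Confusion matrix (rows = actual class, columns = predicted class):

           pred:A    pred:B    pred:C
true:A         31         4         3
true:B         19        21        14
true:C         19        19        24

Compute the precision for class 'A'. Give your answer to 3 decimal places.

Treat 'A' as positive and all other classes as negative.
precision = TP/(TP+FP).
A: TP=31, FP=19+19=38 → 31/69 = 0.4493

0.449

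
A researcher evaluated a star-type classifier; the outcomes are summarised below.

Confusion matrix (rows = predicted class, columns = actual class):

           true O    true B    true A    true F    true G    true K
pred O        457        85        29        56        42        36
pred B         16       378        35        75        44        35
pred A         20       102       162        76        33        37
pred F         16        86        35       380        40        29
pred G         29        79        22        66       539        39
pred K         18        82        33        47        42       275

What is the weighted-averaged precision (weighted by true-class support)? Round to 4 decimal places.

0.6223

Per-class precision (TP/(TP+FP)):
  O: TP=457, FP=85+29+56+42+36=248 → 457/705 = 0.64823
  B: TP=378, FP=16+35+75+44+35=205 → 378/583 = 0.64837
  A: TP=162, FP=20+102+76+33+37=268 → 162/430 = 0.37674
  F: TP=380, FP=16+86+35+40+29=206 → 380/586 = 0.64846
  G: TP=539, FP=29+79+22+66+39=235 → 539/774 = 0.69638
  K: TP=275, FP=18+82+33+47+42=222 → 275/497 = 0.55332
Weighted-precision = Σ (supportᵢ/N)·precisionᵢ with N=3575: (556/3575)·0.64823 + (812/3575)·0.64837 + (316/3575)·0.37674 + (700/3575)·0.64846 + (740/3575)·0.69638 + (451/3575)·0.55332 = 0.6223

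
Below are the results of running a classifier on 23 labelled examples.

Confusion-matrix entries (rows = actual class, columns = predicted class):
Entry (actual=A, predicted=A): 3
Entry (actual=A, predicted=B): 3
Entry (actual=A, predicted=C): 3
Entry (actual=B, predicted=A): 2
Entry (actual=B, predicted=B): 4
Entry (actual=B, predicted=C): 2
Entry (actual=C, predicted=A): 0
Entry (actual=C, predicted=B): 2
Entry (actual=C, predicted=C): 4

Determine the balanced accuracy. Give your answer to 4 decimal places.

0.5000

Balanced accuracy = mean of per-class recall.
  A: recall = 3/9 = 0.33333
  B: recall = 4/8 = 0.50000
  C: recall = 4/6 = 0.66667
Mean = (0.33333 + 0.50000 + 0.66667) / 3 = 0.5000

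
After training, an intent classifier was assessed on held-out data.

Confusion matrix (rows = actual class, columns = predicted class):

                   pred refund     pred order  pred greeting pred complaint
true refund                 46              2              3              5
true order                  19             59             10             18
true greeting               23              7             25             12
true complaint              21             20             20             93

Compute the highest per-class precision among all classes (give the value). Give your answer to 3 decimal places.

0.727

Per-class precision (TP/(TP+FP)):
  refund: TP=46, FP=19+23+21=63 → 46/109 = 0.4220
  order: TP=59, FP=2+7+20=29 → 59/88 = 0.6705
  greeting: TP=25, FP=3+10+20=33 → 25/58 = 0.4310
  complaint: TP=93, FP=5+18+12=35 → 93/128 = 0.7266
Highest is class 'complaint' with precision = 0.727.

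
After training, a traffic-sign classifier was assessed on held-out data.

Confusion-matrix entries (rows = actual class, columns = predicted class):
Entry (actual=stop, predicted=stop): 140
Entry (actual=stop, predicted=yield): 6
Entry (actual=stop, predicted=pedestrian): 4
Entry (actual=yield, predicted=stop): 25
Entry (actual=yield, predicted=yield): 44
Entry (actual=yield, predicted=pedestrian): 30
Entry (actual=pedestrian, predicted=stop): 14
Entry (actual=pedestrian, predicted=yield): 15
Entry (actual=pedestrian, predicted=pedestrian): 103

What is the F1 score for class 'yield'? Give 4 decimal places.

F1 score = 2·TP/(2·TP+FP+FN).
yield: TP=44, FP=6+15=21, FN=25+30=55 → 88/164 = 0.53659

0.5366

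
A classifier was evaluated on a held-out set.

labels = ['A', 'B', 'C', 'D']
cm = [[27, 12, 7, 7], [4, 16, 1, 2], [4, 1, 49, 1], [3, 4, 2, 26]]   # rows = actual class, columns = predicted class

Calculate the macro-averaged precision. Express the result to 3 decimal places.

Per-class precision (TP/(TP+FP)):
  A: TP=27, FP=4+4+3=11 → 27/38 = 0.7105
  B: TP=16, FP=12+1+4=17 → 16/33 = 0.4848
  C: TP=49, FP=7+1+2=10 → 49/59 = 0.8305
  D: TP=26, FP=7+2+1=10 → 26/36 = 0.7222
Macro-precision = mean = (0.7105 + 0.4848 + 0.8305 + 0.7222) / 4 = 0.687

0.687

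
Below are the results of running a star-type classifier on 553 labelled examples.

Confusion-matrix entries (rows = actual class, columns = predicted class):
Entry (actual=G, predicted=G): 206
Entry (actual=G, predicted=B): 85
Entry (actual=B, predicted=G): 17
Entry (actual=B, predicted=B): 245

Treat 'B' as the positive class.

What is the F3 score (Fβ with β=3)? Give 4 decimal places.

Fβ = (1+β²)·TP / ((1+β²)·TP + β²·FN + FP), with β²=9
= 10·245 / (10·245 + 9·17 + 85) = 0.9115

0.9115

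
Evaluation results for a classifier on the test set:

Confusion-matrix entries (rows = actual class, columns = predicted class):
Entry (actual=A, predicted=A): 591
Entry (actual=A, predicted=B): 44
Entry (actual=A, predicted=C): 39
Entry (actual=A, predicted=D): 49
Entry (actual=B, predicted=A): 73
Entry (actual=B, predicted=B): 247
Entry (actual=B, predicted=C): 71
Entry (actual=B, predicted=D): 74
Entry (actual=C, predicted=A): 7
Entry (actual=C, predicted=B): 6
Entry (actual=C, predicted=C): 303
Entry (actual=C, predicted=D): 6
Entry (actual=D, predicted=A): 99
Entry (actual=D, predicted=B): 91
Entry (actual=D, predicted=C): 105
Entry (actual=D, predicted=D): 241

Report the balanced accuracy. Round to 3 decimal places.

Balanced accuracy = mean of per-class recall.
  A: recall = 591/723 = 0.8174
  B: recall = 247/465 = 0.5312
  C: recall = 303/322 = 0.9410
  D: recall = 241/536 = 0.4496
Mean = (0.8174 + 0.5312 + 0.9410 + 0.4496) / 4 = 0.685

0.685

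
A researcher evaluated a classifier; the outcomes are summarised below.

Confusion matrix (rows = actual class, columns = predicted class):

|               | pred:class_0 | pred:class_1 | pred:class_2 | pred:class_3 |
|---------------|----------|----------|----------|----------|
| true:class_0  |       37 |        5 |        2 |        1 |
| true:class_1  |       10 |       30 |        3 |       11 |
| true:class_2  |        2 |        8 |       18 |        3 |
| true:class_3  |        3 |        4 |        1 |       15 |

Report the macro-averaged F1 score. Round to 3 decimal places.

0.644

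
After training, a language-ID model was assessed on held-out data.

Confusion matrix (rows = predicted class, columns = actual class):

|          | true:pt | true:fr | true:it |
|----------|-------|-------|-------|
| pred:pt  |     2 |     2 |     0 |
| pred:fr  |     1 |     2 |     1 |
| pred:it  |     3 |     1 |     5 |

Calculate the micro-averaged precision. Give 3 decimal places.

0.529

Micro-averaging pools counts across classes: ΣTP=9, ΣFP=8, ΣFN=8.
Micro-precision = TP/(TP+FP) on pooled counts = 0.529 (equals overall accuracy in single-label multiclass).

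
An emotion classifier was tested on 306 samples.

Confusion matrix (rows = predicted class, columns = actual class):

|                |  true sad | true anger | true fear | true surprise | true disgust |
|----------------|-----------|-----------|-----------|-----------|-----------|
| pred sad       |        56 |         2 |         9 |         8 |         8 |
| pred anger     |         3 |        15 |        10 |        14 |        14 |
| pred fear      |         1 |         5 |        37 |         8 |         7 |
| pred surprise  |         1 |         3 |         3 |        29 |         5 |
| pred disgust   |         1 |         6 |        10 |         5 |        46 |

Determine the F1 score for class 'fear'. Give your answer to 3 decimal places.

0.583

Treat 'fear' as positive and all other classes as negative.
F1 score = 2·TP/(2·TP+FP+FN).
fear: TP=37, FP=1+5+8+7=21, FN=9+10+3+10=32 → 74/127 = 0.5827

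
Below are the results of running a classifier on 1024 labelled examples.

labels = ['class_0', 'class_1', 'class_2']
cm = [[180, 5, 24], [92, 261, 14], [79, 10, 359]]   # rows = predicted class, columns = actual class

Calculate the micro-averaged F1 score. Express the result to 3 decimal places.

Micro-averaging pools counts across classes: ΣTP=800, ΣFP=224, ΣFN=224.
Micro-F1 score = 2·TP/(2·TP+FP+FN) on pooled counts = 0.781 (equals overall accuracy in single-label multiclass).

0.781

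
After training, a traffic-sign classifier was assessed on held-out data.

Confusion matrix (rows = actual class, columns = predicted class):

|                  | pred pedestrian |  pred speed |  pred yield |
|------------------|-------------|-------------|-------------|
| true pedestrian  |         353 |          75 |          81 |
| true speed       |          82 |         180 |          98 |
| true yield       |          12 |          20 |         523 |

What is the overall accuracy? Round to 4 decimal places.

0.7416

Accuracy = trace / total = (353+180+523=1056) / 1424 = 1056/1424 = 0.7416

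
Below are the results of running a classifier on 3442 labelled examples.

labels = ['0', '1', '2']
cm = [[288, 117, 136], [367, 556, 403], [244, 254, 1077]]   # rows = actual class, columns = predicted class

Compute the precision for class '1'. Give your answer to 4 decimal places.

0.5998

precision = TP/(TP+FP).
1: TP=556, FP=117+254=371 → 556/927 = 0.59978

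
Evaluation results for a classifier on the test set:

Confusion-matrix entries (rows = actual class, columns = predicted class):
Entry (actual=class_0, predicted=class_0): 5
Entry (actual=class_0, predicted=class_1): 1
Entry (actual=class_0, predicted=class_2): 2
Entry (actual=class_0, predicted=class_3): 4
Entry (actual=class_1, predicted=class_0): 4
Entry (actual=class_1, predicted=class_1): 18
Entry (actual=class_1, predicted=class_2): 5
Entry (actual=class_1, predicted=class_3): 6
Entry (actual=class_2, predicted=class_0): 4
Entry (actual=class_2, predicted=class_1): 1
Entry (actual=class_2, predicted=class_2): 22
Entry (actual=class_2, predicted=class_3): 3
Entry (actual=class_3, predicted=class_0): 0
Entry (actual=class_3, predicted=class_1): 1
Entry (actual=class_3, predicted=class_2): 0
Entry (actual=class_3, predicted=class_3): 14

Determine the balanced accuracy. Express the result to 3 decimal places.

Balanced accuracy = mean of per-class recall.
  class_0: recall = 5/12 = 0.4167
  class_1: recall = 18/33 = 0.5455
  class_2: recall = 22/30 = 0.7333
  class_3: recall = 14/15 = 0.9333
Mean = (0.4167 + 0.5455 + 0.7333 + 0.9333) / 4 = 0.657

0.657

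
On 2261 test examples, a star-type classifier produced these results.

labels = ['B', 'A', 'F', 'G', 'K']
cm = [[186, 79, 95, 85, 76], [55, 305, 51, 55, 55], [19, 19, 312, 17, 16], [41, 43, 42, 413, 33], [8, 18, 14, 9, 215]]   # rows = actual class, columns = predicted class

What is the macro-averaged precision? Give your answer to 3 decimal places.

Per-class precision (TP/(TP+FP)):
  B: TP=186, FP=55+19+41+8=123 → 186/309 = 0.6019
  A: TP=305, FP=79+19+43+18=159 → 305/464 = 0.6573
  F: TP=312, FP=95+51+42+14=202 → 312/514 = 0.6070
  G: TP=413, FP=85+55+17+9=166 → 413/579 = 0.7133
  K: TP=215, FP=76+55+16+33=180 → 215/395 = 0.5443
Macro-precision = mean = (0.6019 + 0.6573 + 0.6070 + 0.7133 + 0.5443) / 5 = 0.625

0.625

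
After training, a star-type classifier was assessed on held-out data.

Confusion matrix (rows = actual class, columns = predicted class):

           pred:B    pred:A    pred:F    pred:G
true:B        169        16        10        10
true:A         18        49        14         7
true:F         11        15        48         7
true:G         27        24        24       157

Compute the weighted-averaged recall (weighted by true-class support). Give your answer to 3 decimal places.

0.698

Per-class recall (TP/(TP+FN)):
  B: TP=169, FN=16+10+10=36 → 169/205 = 0.8244
  A: TP=49, FN=18+14+7=39 → 49/88 = 0.5568
  F: TP=48, FN=11+15+7=33 → 48/81 = 0.5926
  G: TP=157, FN=27+24+24=75 → 157/232 = 0.6767
Weighted-recall = Σ (supportᵢ/N)·recallᵢ with N=606: (205/606)·0.8244 + (88/606)·0.5568 + (81/606)·0.5926 + (232/606)·0.6767 = 0.698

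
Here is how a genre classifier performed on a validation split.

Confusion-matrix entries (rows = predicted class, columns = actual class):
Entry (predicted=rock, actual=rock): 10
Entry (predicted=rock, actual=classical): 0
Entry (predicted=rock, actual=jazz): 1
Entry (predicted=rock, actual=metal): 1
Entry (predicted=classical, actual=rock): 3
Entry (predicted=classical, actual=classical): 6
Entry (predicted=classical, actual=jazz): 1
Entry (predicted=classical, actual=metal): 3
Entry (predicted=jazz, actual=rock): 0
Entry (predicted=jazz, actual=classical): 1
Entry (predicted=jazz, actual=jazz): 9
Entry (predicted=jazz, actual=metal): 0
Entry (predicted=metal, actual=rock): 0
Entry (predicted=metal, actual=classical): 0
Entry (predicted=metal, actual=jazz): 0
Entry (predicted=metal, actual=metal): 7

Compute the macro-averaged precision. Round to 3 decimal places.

0.799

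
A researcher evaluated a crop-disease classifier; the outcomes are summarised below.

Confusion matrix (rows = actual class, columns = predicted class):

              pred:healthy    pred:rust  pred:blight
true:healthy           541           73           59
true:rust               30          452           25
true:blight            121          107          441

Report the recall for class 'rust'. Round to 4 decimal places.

0.8915

One-vs-rest for 'rust': TP = diagonal; FP = other classes predicted 'rust'; FN = 'rust' predicted as other.
recall = TP/(TP+FN).
rust: TP=452, FN=30+25=55 → 452/507 = 0.89152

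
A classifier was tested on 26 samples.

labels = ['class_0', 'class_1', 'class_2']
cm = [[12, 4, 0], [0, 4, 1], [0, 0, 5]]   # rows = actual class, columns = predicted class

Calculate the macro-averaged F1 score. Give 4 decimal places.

0.7939

Per-class F1 score (2·TP/(2·TP+FP+FN)):
  class_0: TP=12, FP=0+0=0, FN=4+0=4 → 24/28 = 0.85714
  class_1: TP=4, FP=4+0=4, FN=0+1=1 → 8/13 = 0.61538
  class_2: TP=5, FP=0+1=1, FN=0+0=0 → 10/11 = 0.90909
Macro-F1 score = mean = (0.85714 + 0.61538 + 0.90909) / 3 = 0.7939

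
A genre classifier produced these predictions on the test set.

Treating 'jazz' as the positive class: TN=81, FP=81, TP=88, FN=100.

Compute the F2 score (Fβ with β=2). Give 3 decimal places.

0.478

Fβ = (1+β²)·TP / ((1+β²)·TP + β²·FN + FP), with β²=4
= 5·88 / (5·88 + 4·100 + 81) = 0.478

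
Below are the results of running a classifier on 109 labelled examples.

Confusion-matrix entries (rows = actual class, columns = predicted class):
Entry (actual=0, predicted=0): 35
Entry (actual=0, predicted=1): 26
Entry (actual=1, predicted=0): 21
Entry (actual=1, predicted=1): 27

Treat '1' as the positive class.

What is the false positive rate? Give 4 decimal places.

FPR = FP/(FP+TN) = 26/(26+35) = 0.4262

0.4262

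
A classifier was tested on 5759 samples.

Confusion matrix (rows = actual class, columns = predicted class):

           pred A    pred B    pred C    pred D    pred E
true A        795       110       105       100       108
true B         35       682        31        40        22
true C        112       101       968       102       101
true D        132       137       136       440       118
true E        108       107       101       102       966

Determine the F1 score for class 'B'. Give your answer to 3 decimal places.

0.701

Take TP from the diagonal, FP from the rest of the 'B' prediction marginal, FN from the rest of the 'B' actual marginal.
F1 score = 2·TP/(2·TP+FP+FN).
B: TP=682, FP=110+101+137+107=455, FN=35+31+40+22=128 → 1364/1947 = 0.7006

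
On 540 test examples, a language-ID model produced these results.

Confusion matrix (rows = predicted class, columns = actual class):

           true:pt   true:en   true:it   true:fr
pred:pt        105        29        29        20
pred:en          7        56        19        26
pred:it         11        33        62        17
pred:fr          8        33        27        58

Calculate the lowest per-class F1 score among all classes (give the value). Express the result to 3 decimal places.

0.432

Per-class F1 score (2·TP/(2·TP+FP+FN)):
  pt: TP=105, FP=29+29+20=78, FN=7+11+8=26 → 210/314 = 0.6688
  en: TP=56, FP=7+19+26=52, FN=29+33+33=95 → 112/259 = 0.4324
  it: TP=62, FP=11+33+17=61, FN=29+19+27=75 → 124/260 = 0.4769
  fr: TP=58, FP=8+33+27=68, FN=20+26+17=63 → 116/247 = 0.4696
Lowest is class 'en' with F1 score = 0.432.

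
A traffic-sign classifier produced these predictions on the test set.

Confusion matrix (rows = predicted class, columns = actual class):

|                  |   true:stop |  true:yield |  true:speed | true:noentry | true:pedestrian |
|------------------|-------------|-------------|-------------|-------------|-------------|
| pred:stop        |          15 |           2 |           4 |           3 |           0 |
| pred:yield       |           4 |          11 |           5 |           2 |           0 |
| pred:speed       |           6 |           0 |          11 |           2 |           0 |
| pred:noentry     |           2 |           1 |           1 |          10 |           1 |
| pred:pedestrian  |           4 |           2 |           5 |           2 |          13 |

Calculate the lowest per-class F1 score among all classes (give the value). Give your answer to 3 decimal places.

Per-class F1 score (2·TP/(2·TP+FP+FN)):
  stop: TP=15, FP=2+4+3+0=9, FN=4+6+2+4=16 → 30/55 = 0.5455
  yield: TP=11, FP=4+5+2+0=11, FN=2+0+1+2=5 → 22/38 = 0.5789
  speed: TP=11, FP=6+0+2+0=8, FN=4+5+1+5=15 → 22/45 = 0.4889
  noentry: TP=10, FP=2+1+1+1=5, FN=3+2+2+2=9 → 20/34 = 0.5882
  pedestrian: TP=13, FP=4+2+5+2=13, FN=0+0+0+1=1 → 26/40 = 0.6500
Lowest is class 'speed' with F1 score = 0.489.

0.489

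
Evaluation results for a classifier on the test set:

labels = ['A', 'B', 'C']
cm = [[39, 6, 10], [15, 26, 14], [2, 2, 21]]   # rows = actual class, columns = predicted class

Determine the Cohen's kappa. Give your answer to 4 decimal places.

0.4556

Observed agreement pₒ = trace/N = 86/135 = 0.63704
Expected agreement pₑ = Σ (rowᵢ·colᵢ)/N² = (55·56 + 55·34 + 25·45)/135² = 0.33333
κ = (pₒ − pₑ)/(1 − pₑ) = (0.63704 − 0.33333)/(1 − 0.33333) = 0.4556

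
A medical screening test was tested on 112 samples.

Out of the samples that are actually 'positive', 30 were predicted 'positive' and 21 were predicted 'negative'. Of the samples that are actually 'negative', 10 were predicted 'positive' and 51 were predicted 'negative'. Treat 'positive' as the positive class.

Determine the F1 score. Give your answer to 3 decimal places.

Precision = TP/(TP+FP) = 30/40 = 0.7500
Recall = TP/(TP+FN) = 30/51 = 0.5882
F1 = 2·TP/(2·TP+FP+FN) = 60/91 = 0.659

0.659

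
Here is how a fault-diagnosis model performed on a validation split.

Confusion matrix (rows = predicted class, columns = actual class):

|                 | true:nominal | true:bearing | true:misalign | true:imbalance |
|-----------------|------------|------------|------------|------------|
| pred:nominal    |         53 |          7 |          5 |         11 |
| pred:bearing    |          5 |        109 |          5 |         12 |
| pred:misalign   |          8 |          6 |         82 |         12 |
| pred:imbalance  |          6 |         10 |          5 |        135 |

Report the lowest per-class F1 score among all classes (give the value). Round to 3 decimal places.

Per-class F1 score (2·TP/(2·TP+FP+FN)):
  nominal: TP=53, FP=7+5+11=23, FN=5+8+6=19 → 106/148 = 0.7162
  bearing: TP=109, FP=5+5+12=22, FN=7+6+10=23 → 218/263 = 0.8289
  misalign: TP=82, FP=8+6+12=26, FN=5+5+5=15 → 164/205 = 0.8000
  imbalance: TP=135, FP=6+10+5=21, FN=11+12+12=35 → 270/326 = 0.8282
Lowest is class 'nominal' with F1 score = 0.716.

0.716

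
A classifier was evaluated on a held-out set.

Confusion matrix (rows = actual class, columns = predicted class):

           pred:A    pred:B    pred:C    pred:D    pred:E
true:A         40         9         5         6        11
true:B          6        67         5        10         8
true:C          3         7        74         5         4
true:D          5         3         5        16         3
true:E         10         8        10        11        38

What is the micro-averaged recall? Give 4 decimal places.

0.6369

Micro-averaging pools counts across classes: ΣTP=235, ΣFP=134, ΣFN=134.
Micro-recall = TP/(TP+FN) on pooled counts = 0.6369 (equals overall accuracy in single-label multiclass).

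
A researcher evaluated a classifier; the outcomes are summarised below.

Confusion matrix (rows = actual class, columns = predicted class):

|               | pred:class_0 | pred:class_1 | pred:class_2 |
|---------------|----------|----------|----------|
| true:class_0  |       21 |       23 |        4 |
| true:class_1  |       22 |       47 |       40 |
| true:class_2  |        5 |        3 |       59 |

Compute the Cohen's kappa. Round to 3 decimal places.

Observed agreement pₒ = trace/N = 127/224 = 0.5670
Expected agreement pₑ = Σ (rowᵢ·colᵢ)/N² = (48·48 + 109·73 + 67·103)/224² = 0.3420
κ = (pₒ − pₑ)/(1 − pₑ) = (0.5670 − 0.3420)/(1 − 0.3420) = 0.342

0.342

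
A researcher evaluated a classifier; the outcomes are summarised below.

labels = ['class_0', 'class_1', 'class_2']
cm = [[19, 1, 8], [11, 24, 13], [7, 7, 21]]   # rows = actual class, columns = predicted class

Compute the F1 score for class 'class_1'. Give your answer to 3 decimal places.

0.600

F1 score = 2·TP/(2·TP+FP+FN).
class_1: TP=24, FP=1+7=8, FN=11+13=24 → 48/80 = 0.6000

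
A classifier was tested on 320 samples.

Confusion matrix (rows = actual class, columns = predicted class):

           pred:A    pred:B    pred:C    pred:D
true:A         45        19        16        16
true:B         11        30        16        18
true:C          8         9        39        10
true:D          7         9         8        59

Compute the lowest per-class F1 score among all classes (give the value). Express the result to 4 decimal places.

0.4225

Per-class F1 score (2·TP/(2·TP+FP+FN)):
  A: TP=45, FP=11+8+7=26, FN=19+16+16=51 → 90/167 = 0.53892
  B: TP=30, FP=19+9+9=37, FN=11+16+18=45 → 60/142 = 0.42254
  C: TP=39, FP=16+16+8=40, FN=8+9+10=27 → 78/145 = 0.53793
  D: TP=59, FP=16+18+10=44, FN=7+9+8=24 → 118/186 = 0.63441
Lowest is class 'B' with F1 score = 0.4225.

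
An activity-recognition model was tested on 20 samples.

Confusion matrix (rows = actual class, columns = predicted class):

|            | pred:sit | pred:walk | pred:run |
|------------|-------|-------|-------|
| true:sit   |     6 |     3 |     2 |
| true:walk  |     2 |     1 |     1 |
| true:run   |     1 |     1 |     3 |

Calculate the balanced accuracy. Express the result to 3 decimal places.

0.465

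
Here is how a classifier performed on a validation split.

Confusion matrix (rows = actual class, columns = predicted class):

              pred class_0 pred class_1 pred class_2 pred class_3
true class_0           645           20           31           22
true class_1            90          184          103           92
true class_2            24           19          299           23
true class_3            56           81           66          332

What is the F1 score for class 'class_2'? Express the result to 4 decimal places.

Take TP from the diagonal, FP from the rest of the 'class_2' prediction marginal, FN from the rest of the 'class_2' actual marginal.
F1 score = 2·TP/(2·TP+FP+FN).
class_2: TP=299, FP=31+103+66=200, FN=24+19+23=66 → 598/864 = 0.69213

0.6921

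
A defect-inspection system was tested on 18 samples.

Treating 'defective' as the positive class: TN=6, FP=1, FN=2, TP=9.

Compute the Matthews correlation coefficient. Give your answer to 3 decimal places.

0.663

MCC = (TP·TN − FP·FN) / √((TP+FP)(TP+FN)(TN+FP)(TN+FN))
Numerator = 9·6 − 1·2 = 52
Denominator = √(10·11·7·8) = √6160 = 78.4857
MCC = 52 / 78.4857 = 0.663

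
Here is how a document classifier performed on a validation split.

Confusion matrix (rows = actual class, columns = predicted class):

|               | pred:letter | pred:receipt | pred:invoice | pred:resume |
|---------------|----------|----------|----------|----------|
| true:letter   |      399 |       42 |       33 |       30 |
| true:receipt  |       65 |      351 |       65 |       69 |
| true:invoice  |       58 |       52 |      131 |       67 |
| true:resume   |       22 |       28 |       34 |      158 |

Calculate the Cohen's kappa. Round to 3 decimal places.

0.518

Observed agreement pₒ = trace/N = 1039/1604 = 0.6478
Expected agreement pₑ = Σ (rowᵢ·colᵢ)/N² = (504·544 + 550·473 + 308·263 + 242·324)/1604² = 0.2696
κ = (pₒ − pₑ)/(1 − pₑ) = (0.6478 − 0.2696)/(1 − 0.2696) = 0.518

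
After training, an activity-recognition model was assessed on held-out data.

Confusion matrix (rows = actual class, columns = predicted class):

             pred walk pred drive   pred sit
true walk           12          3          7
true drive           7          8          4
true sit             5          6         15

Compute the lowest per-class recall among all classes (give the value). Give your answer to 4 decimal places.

0.4211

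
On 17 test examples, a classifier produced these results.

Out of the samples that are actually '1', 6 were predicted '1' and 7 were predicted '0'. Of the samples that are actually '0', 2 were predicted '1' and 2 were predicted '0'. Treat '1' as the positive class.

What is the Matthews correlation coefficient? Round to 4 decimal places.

-0.0327

MCC = (TP·TN − FP·FN) / √((TP+FP)(TP+FN)(TN+FP)(TN+FN))
Numerator = 6·2 − 2·7 = -2
Denominator = √(8·13·4·9) = √3744 = 61.1882
MCC = -2 / 61.1882 = -0.0327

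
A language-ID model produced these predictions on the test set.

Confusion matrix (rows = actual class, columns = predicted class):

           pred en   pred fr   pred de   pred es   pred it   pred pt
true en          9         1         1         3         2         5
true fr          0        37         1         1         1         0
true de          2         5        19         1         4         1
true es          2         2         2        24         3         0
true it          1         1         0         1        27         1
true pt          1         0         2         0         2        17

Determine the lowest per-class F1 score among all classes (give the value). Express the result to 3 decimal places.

0.500

Per-class F1 score (2·TP/(2·TP+FP+FN)):
  en: TP=9, FP=0+2+2+1+1=6, FN=1+1+3+2+5=12 → 18/36 = 0.5000
  fr: TP=37, FP=1+5+2+1+0=9, FN=0+1+1+1+0=3 → 74/86 = 0.8605
  de: TP=19, FP=1+1+2+0+2=6, FN=2+5+1+4+1=13 → 38/57 = 0.6667
  es: TP=24, FP=3+1+1+1+0=6, FN=2+2+2+3+0=9 → 48/63 = 0.7619
  it: TP=27, FP=2+1+4+3+2=12, FN=1+1+0+1+1=4 → 54/70 = 0.7714
  pt: TP=17, FP=5+0+1+0+1=7, FN=1+0+2+0+2=5 → 34/46 = 0.7391
Lowest is class 'en' with F1 score = 0.500.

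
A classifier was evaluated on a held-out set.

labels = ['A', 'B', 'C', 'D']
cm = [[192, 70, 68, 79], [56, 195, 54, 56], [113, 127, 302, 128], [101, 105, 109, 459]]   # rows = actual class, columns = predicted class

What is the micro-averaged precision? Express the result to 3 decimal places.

Micro-averaging pools counts across classes: ΣTP=1148, ΣFP=1066, ΣFN=1066.
Micro-precision = TP/(TP+FP) on pooled counts = 0.519 (equals overall accuracy in single-label multiclass).

0.519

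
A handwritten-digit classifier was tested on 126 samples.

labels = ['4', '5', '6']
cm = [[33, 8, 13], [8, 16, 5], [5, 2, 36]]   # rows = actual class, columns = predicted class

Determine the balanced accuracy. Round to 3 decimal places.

0.667

Balanced accuracy = mean of per-class recall.
  4: recall = 33/54 = 0.6111
  5: recall = 16/29 = 0.5517
  6: recall = 36/43 = 0.8372
Mean = (0.6111 + 0.5517 + 0.8372) / 3 = 0.667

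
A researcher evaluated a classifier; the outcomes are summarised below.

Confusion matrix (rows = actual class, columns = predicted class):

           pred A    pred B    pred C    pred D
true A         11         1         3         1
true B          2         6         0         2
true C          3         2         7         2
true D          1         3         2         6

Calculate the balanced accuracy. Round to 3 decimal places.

0.572

Balanced accuracy = mean of per-class recall.
  A: recall = 11/16 = 0.6875
  B: recall = 6/10 = 0.6000
  C: recall = 7/14 = 0.5000
  D: recall = 6/12 = 0.5000
Mean = (0.6875 + 0.6000 + 0.5000 + 0.5000) / 4 = 0.572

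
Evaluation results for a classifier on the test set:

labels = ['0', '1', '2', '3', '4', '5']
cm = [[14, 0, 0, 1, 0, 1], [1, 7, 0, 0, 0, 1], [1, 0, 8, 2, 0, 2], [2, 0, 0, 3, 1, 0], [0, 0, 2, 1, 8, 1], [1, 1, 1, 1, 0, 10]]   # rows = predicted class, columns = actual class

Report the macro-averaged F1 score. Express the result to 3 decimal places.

Per-class F1 score (2·TP/(2·TP+FP+FN)):
  0: TP=14, FP=0+0+1+0+1=2, FN=1+1+2+0+1=5 → 28/35 = 0.8000
  1: TP=7, FP=1+0+0+0+1=2, FN=0+0+0+0+1=1 → 14/17 = 0.8235
  2: TP=8, FP=1+0+2+0+2=5, FN=0+0+0+2+1=3 → 16/24 = 0.6667
  3: TP=3, FP=2+0+0+1+0=3, FN=1+0+2+1+1=5 → 6/14 = 0.4286
  4: TP=8, FP=0+0+2+1+1=4, FN=0+0+0+1+0=1 → 16/21 = 0.7619
  5: TP=10, FP=1+1+1+1+0=4, FN=1+1+2+0+1=5 → 20/29 = 0.6897
Macro-F1 score = mean = (0.8000 + 0.8235 + 0.6667 + 0.4286 + 0.7619 + 0.6897) / 6 = 0.695

0.695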